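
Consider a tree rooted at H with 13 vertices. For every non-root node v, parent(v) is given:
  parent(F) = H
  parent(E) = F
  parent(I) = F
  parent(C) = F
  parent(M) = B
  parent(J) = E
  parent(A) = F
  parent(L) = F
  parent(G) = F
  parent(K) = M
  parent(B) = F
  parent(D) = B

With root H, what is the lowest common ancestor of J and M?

F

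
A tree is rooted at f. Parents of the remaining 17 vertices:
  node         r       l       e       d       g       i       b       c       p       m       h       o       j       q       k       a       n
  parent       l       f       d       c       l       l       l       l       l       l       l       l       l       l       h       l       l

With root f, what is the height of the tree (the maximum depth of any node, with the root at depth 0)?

A deepest node is e, reached by f-l-c-d-e.
That path has 4 edges, so the height is 4.

4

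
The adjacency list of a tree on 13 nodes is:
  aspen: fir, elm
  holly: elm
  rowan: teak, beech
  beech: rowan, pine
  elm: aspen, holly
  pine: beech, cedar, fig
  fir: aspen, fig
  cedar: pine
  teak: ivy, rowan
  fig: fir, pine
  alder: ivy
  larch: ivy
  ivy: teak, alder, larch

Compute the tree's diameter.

10

A longest path is alder – ivy – teak – rowan – beech – pine – fig – fir – aspen – elm – holly, with 10 edges.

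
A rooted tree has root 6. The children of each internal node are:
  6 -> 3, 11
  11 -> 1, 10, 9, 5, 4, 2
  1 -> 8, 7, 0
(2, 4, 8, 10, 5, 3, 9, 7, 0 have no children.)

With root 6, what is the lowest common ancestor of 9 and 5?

11

Path 9→root: 9 11 6; path 5→root: 5 11 6.
First common node: 11.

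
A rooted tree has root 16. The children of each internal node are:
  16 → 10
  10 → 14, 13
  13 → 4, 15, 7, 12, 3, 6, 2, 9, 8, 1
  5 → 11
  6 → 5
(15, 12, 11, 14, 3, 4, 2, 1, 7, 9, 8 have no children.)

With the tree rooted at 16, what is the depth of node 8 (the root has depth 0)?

16 → 10 → 13 → 8 — 3 edges.

3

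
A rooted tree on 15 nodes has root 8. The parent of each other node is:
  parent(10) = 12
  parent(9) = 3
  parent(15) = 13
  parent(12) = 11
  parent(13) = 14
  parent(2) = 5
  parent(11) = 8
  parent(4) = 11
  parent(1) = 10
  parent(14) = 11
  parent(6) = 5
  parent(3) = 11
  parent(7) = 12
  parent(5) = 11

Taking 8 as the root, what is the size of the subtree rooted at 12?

The subtree rooted at 12 contains: 12, 7, 10, 1 — 4 nodes.

4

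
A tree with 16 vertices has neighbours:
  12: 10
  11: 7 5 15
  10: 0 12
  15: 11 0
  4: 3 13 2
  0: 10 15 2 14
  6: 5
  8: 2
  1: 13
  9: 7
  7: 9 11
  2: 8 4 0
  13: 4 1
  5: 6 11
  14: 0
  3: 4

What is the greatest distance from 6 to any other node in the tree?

Distances from 6 peak at 8, attained at 1.
6 – 5 – 11 – 15 – 0 – 2 – 4 – 13 – 1

8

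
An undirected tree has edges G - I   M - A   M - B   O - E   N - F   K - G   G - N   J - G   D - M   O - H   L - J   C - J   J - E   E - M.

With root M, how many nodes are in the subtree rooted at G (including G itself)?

5

Descendants of G (including itself): G, K, N, I, F. That's 5.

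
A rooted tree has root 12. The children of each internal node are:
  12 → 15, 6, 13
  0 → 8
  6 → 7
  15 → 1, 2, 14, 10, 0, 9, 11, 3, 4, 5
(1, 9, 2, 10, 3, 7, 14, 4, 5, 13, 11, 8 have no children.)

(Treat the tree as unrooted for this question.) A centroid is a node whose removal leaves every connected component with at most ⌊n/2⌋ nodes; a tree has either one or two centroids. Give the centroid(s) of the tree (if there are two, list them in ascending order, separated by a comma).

15

If 15 is removed the pieces have sizes 4, 2, 1, 1, 1, 1, 1, 1, 1, 1, 1, all ≤ ⌊16/2⌋ = 8.
Every other node leaves some component of size > 8, so the centroid is unique.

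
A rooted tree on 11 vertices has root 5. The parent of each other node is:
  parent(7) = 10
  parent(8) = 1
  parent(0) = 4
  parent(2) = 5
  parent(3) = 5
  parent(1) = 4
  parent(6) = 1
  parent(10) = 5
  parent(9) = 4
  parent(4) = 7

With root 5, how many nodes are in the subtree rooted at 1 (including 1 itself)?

1's subtree: {1, 6, 8}, size 3.

3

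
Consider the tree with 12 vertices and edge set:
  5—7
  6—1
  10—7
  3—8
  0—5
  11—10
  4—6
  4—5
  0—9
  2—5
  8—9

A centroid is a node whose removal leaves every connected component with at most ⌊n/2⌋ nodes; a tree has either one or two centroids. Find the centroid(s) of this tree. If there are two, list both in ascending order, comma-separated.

If 5 is removed the pieces have sizes 4, 3, 3, 1, all ≤ ⌊12/2⌋ = 6.
Every other node leaves some component of size > 6, so the centroid is unique.

5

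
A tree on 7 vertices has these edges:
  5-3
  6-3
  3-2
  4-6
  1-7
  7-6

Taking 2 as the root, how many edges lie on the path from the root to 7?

Path from 2 to 7: 2 → 3 → 6 → 7, which has 3 edges.

3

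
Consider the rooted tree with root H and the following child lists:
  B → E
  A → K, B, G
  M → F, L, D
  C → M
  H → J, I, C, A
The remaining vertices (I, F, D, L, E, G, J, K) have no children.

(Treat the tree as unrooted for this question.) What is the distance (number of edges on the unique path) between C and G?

3

Walking from C: C - H - A - G. Length 3.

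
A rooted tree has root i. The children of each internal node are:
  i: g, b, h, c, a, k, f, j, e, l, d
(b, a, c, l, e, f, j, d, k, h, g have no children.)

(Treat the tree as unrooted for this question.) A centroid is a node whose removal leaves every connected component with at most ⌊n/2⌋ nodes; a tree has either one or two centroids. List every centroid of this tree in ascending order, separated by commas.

i

If i is removed the pieces have sizes 1, 1, 1, 1, 1, 1, 1, 1, 1, 1, 1, all ≤ ⌊12/2⌋ = 6.
No neighbour of i does as well, so i is the unique centroid.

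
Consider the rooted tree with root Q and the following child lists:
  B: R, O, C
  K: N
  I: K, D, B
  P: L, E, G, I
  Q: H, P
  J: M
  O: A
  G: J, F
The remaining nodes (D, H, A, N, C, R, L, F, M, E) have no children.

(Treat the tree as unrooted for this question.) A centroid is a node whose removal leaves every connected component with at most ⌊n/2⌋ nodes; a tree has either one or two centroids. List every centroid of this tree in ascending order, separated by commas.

I, P

Delete P: the remaining components have sizes 9, 4, 2, 1, 1. Max 9 ≤ 9, so P is a centroid.
Its neighbour I also leaves a largest component of size 9, so both are centroids.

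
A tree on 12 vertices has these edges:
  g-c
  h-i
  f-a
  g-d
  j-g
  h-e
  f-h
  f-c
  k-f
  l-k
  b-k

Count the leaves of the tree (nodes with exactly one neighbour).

7

The leaves are a, b, d, e, i, j, l.
That is 7 leaves.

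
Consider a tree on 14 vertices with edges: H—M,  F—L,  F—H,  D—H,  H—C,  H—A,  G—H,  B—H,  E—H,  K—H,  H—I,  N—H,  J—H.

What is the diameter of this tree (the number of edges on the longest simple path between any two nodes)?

3

A longest path is L - F - H - G, with 3 edges.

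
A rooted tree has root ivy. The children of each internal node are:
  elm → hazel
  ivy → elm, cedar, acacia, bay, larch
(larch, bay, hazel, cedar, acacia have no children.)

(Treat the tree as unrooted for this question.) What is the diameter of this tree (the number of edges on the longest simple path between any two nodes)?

3

BFS from hazel reaches cedar last, at distance 3; BFS from cedar confirms no node is farther.
Path: hazel-elm-ivy-cedar.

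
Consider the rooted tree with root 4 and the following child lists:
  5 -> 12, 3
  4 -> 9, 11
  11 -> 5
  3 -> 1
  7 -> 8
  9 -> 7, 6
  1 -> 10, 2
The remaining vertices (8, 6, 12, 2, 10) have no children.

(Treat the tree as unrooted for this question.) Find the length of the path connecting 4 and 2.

The path is 4–11–5–3–1–2, which has 5 edges.

5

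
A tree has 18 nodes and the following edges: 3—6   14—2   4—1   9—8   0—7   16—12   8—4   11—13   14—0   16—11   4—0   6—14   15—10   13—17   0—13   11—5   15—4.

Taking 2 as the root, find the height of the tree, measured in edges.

6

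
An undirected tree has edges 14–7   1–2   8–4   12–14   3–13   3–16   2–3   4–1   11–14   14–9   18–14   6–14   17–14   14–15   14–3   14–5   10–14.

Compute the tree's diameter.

BFS from 8 reaches 11 last, at distance 6; BFS from 11 confirms no node is farther.
Path: 8–4–1–2–3–14–11.

6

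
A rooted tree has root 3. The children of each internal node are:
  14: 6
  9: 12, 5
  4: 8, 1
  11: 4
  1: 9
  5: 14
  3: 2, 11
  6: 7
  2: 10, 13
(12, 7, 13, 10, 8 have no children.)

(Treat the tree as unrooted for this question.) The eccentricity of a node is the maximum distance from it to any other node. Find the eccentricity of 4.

A farthest node from 4 is 7.
The path 4 – 1 – 9 – 5 – 14 – 6 – 7 has 6 edges.

6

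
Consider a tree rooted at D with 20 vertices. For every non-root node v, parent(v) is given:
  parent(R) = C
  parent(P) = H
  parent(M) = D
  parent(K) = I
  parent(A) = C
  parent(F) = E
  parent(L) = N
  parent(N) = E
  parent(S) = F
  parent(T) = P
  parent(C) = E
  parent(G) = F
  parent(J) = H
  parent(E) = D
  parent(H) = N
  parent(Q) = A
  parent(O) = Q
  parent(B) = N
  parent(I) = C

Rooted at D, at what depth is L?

3

Path from D to L: D – E – N – L, which has 3 edges.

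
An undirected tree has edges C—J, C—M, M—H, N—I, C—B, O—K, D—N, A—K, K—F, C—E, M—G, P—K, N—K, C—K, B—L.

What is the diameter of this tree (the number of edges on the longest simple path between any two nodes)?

5

Starting from I, a farthest node is G at distance 5.
One longest path: I - N - K - C - M - G.
So the diameter is 5.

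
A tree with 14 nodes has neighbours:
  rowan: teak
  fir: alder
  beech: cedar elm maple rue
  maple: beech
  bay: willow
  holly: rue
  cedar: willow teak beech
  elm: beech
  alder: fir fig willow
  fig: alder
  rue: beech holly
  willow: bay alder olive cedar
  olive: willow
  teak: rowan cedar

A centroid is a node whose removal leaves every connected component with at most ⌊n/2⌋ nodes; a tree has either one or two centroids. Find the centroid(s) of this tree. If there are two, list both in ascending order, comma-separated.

Delete cedar: the remaining components have sizes 6, 5, 2. Max 6 ≤ 7, so cedar is a centroid.
Every other node leaves some component of size > 7, so the centroid is unique.

cedar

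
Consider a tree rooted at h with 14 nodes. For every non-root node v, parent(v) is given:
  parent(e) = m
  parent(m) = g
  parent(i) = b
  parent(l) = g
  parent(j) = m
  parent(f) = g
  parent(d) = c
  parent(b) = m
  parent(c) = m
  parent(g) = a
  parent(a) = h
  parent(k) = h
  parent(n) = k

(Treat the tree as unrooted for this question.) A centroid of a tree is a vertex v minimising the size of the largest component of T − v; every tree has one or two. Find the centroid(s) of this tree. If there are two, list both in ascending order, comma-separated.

If m is removed the pieces have sizes 7, 2, 2, 1, 1, all ≤ ⌊14/2⌋ = 7.
g is adjacent to m and is also a centroid (the largest component after removing it is likewise 7).

g, m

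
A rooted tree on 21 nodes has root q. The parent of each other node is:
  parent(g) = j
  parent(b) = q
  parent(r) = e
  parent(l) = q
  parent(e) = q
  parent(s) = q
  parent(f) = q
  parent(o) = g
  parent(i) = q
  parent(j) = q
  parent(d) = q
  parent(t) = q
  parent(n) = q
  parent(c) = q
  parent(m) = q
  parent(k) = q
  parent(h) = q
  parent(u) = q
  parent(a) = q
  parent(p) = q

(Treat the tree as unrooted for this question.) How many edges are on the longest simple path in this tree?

5

Starting from o, a farthest node is r at distance 5.
One longest path: o – g – j – q – e – r.
So the diameter is 5.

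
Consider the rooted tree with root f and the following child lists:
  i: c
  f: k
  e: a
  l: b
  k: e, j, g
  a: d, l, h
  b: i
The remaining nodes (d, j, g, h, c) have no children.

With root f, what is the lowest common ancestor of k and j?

Path k→root: k f; path j→root: j k f.
First common node: k.

k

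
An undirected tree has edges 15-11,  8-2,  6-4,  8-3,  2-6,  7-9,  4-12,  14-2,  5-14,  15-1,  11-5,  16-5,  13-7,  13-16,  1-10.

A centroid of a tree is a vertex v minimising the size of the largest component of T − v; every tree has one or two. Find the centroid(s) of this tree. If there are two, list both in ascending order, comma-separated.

5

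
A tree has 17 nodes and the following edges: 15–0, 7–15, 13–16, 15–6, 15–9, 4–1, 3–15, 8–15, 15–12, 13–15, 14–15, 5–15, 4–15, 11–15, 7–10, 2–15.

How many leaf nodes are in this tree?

13

Exactly 13 nodes have a single neighbour: 0, 1, 2, 3, 5, 6, 8, 9, 10, 11, 12, 14, 16.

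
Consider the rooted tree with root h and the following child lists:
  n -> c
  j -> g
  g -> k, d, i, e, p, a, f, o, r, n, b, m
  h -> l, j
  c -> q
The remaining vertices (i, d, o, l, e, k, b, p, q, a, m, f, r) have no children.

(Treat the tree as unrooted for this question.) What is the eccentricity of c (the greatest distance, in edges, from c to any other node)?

5

A farthest node from c is l.
The path c-n-g-j-h-l has 5 edges.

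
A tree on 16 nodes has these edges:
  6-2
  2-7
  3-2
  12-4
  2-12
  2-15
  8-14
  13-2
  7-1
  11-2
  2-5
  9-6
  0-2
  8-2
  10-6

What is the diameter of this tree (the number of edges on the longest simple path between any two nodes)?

BFS from 10 reaches 4 last, at distance 4; BFS from 4 confirms no node is farther.
Path: 10–6–2–12–4.

4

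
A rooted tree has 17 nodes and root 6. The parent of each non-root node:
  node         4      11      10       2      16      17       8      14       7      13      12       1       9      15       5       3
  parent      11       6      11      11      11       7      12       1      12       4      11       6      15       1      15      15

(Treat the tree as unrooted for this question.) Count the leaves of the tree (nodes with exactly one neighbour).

Degree-1 nodes: 2, 3, 5, 8, 9, 10, 13, 14, 16, 17 — 10 of them.

10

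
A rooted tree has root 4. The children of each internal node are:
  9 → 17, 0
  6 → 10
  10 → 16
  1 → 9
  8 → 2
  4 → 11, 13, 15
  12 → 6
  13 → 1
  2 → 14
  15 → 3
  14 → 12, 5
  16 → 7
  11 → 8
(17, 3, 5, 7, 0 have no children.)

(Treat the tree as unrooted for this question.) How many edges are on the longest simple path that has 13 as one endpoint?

10

A farthest node from 13 is 7.
The path 13-4-11-8-2-14-12-6-10-16-7 has 10 edges.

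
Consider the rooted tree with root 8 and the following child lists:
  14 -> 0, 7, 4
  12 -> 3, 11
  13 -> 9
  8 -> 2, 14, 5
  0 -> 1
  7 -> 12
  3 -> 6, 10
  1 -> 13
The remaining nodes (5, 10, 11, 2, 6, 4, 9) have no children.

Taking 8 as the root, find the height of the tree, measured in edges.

A deepest node is 9, reached by 8–14–0–1–13–9.
That path has 5 edges, so the height is 5.

5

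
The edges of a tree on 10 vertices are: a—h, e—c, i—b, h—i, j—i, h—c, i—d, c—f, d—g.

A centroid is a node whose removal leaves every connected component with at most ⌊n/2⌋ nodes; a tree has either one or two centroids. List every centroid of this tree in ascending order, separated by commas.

Delete i: the remaining components have sizes 5, 2, 1, 1. Max 5 ≤ 5, so i is a centroid.
h is adjacent to i and is also a centroid (the largest component after removing it is likewise 5).

h, i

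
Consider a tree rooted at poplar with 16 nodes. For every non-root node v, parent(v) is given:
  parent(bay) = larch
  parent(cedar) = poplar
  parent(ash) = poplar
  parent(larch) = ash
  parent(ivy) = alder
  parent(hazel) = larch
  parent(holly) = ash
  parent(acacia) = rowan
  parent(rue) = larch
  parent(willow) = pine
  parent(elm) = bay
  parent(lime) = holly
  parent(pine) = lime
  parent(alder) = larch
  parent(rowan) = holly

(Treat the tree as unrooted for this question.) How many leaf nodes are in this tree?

Exactly 7 nodes have a single neighbour: acacia, cedar, elm, hazel, ivy, rue, willow.

7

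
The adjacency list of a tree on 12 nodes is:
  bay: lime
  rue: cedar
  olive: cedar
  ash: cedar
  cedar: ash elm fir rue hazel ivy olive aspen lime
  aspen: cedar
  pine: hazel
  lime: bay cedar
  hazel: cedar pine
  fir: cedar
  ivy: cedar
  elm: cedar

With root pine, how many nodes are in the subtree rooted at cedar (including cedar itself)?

Descendants of cedar (including itself): cedar, lime, fir, ivy, olive, elm, aspen, rue, ash, bay. That's 10.

10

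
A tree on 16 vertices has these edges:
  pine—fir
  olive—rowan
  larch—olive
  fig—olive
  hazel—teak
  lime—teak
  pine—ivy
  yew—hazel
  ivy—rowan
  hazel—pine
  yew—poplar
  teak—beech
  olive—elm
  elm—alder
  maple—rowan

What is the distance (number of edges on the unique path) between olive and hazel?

4

The path is olive - rowan - ivy - pine - hazel, which has 4 edges.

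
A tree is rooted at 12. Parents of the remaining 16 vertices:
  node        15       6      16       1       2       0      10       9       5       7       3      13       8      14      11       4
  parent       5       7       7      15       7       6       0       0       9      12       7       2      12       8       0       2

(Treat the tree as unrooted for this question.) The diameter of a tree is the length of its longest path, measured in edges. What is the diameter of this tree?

9

A longest path is 1 - 15 - 5 - 9 - 0 - 6 - 7 - 12 - 8 - 14, with 9 edges.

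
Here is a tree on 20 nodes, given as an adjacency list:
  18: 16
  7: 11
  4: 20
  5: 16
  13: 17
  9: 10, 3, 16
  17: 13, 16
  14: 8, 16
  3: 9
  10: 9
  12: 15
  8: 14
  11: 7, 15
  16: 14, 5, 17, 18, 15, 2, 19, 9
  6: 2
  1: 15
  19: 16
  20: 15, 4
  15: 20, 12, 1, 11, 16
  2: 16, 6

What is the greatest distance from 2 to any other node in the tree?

4

A farthest node from 2 is 7 (4 also at distance 4).
The path 2 – 16 – 15 – 11 – 7 has 4 edges.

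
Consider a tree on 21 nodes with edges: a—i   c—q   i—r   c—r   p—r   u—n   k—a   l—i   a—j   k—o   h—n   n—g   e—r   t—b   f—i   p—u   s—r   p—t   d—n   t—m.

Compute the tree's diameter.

BFS from o reaches d last, at distance 8; BFS from d confirms no node is farther.
Path: o–k–a–i–r–p–u–n–d.

8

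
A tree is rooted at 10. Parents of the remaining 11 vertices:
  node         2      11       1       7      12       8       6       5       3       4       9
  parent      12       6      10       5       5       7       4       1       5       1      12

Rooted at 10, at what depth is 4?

2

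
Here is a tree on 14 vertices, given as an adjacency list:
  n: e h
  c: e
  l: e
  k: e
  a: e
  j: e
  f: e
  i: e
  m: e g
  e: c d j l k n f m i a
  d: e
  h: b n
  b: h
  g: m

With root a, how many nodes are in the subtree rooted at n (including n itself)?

3

n's subtree: {n, h, b}, size 3.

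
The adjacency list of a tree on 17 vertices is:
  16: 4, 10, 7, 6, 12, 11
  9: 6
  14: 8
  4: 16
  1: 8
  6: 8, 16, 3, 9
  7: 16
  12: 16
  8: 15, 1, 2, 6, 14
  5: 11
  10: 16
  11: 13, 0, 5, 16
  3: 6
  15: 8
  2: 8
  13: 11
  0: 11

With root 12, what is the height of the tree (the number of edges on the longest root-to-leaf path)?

4

A deepest node is 14, reached by 12–16–6–8–14.
That path has 4 edges, so the height is 4.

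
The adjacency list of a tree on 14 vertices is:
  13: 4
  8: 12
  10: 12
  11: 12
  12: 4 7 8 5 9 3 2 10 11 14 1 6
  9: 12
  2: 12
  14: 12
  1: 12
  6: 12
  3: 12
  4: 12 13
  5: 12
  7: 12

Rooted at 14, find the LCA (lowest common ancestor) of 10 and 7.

12

Ancestors of 10 (toward the root): 10, 12, 14.
Ancestors of 7: 7, 12, 14.
The deepest node appearing in both lists is 12.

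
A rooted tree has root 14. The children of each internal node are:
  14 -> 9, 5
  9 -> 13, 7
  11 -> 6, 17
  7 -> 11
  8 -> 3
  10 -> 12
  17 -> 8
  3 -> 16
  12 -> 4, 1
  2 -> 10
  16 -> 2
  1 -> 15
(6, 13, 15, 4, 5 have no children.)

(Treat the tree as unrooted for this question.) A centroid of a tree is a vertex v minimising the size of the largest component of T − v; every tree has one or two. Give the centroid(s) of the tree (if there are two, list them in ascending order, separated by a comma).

Removing 8 splits the tree into components of sizes 8, 8; the largest is 8 ≤ ⌊17/2⌋ = 8.
No neighbour of 8 does as well, so 8 is the unique centroid.

8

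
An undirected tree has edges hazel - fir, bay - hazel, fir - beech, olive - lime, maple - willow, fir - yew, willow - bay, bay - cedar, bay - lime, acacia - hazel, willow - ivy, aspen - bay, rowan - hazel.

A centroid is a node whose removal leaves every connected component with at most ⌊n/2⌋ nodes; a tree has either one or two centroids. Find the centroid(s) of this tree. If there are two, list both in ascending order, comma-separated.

bay

Delete bay: the remaining components have sizes 6, 3, 2, 1, 1. Max 6 ≤ 7, so bay is a centroid.
No neighbour of bay does as well, so bay is the unique centroid.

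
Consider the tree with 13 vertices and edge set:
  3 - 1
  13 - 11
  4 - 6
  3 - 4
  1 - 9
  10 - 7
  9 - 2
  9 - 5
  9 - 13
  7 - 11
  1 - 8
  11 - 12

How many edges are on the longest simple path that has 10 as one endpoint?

8

Distances from 10 peak at 8, attained at 6.
10 – 7 – 11 – 13 – 9 – 1 – 3 – 4 – 6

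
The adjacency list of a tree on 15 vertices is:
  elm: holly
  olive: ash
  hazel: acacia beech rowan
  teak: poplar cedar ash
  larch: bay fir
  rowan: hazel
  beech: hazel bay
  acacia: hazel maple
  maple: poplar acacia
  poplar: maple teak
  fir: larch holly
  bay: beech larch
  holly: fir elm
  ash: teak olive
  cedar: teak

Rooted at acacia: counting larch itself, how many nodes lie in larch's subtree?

Descendants of larch (including itself): larch, fir, holly, elm. That's 4.

4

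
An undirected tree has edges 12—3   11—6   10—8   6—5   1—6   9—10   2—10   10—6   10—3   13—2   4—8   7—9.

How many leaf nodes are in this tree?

Exactly 7 nodes have a single neighbour: 1, 4, 5, 7, 11, 12, 13.

7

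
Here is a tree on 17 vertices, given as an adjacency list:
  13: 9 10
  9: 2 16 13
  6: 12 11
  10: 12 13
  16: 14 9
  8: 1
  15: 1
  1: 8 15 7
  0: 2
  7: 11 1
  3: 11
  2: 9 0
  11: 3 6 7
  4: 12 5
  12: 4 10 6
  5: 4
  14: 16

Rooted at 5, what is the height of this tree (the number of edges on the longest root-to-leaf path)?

7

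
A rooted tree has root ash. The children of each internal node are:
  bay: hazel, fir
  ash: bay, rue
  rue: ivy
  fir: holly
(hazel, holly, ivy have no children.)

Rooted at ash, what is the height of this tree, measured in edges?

The longest root-to-leaf path is ash-bay-fir-holly (3 edges).

3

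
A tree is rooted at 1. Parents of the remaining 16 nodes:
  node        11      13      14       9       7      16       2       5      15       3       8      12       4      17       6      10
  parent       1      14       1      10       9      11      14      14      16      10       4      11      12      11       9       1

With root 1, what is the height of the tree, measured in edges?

The longest root-to-leaf path is 1–11–12–4–8 (4 edges).

4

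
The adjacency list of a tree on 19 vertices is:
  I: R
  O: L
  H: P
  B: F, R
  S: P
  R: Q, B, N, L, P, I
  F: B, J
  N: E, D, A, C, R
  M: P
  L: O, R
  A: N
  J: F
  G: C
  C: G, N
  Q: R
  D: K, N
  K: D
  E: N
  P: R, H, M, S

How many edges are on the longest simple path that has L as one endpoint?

Distances from L peak at 4, attained at K (G, J also at distance 4).
L–R–N–D–K

4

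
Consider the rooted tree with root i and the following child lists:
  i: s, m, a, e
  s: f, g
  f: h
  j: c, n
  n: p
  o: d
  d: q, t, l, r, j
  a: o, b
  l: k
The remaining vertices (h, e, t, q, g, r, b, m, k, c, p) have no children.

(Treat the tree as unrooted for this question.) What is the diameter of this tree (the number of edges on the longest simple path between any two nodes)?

9

BFS from h reaches p last, at distance 9; BFS from p confirms no node is farther.
Path: h – f – s – i – a – o – d – j – n – p.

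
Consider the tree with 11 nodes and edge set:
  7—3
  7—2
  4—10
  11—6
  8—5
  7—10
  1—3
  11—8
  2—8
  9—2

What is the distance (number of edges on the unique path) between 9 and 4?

9–2–7–10–4: 4 edges.

4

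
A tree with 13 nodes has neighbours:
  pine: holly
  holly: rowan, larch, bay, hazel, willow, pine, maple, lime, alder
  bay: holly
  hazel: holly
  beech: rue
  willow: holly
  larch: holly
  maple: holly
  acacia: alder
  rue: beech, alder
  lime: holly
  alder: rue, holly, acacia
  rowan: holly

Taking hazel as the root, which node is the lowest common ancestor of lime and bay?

holly

Ancestors of lime (toward the root): lime, holly, hazel.
Ancestors of bay: bay, holly, hazel.
The deepest node appearing in both lists is holly.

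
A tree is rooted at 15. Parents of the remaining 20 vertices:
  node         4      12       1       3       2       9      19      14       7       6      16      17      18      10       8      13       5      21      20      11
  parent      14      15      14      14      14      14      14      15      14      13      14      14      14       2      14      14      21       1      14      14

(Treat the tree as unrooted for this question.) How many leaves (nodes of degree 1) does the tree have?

Degree-1 nodes: 3, 4, 5, 6, 7, 8, 9, 10, 11, 12, 16, 17, 18, 19, 20 — 15 of them.

15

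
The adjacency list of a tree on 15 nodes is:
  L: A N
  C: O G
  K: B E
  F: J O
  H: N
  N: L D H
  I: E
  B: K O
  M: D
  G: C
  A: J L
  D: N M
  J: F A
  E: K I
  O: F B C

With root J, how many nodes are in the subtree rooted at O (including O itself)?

7

Descendants of O (including itself): O, C, B, G, K, E, I. That's 7.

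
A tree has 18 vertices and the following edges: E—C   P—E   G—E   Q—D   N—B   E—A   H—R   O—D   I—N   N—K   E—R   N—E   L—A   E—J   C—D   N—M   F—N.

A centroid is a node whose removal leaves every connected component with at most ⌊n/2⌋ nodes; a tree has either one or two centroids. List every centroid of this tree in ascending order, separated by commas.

E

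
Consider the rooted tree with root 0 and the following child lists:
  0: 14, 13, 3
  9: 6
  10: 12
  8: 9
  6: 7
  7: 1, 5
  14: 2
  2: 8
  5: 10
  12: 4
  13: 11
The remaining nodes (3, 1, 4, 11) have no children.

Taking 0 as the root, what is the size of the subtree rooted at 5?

Descendants of 5 (including itself): 5, 10, 12, 4. That's 4.

4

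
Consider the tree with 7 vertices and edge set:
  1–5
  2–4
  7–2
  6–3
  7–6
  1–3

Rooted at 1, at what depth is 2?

4

1 → 3 → 6 → 7 → 2 — 4 edges.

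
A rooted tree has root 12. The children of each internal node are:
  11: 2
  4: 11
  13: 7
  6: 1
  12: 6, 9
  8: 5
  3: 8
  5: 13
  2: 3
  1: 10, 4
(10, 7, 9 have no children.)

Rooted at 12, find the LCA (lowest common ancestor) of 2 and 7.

2

2's ancestor chain is 2, 11, 4, 1, 6, 12 and 7's is 7, 13, 5, 8, 3, 2, 11, 4, 1, 6, 12; they first meet at 2.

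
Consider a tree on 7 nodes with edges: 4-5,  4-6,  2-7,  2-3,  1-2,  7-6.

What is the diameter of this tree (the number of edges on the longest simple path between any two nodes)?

5

Starting from 1, a farthest node is 5 at distance 5.
One longest path: 1–2–7–6–4–5.
So the diameter is 5.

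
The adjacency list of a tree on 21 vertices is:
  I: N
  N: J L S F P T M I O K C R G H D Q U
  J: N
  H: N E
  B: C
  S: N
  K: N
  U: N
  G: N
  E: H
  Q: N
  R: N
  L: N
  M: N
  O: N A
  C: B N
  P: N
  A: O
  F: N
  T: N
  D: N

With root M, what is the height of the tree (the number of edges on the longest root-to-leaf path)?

E sits deepest: M – N – H – E — 3 edges from the root.

3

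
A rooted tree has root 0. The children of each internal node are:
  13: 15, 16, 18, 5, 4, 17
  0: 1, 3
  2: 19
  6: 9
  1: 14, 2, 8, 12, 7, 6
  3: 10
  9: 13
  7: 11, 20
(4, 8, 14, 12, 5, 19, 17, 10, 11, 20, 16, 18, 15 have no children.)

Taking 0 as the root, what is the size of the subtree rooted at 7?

The subtree rooted at 7 contains: 7, 11, 20 — 3 nodes.

3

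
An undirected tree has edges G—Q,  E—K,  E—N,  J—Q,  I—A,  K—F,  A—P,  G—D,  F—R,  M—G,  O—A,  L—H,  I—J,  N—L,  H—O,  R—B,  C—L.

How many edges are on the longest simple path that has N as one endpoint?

A farthest node from N is D (M also at distance 9).
The path N – L – H – O – A – I – J – Q – G – D has 9 edges.

9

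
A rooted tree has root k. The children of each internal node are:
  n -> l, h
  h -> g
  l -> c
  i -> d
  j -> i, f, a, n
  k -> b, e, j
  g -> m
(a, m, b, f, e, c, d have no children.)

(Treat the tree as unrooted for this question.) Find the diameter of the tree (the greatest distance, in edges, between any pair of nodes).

A longest path is m - g - h - n - j - k - e, with 6 edges.

6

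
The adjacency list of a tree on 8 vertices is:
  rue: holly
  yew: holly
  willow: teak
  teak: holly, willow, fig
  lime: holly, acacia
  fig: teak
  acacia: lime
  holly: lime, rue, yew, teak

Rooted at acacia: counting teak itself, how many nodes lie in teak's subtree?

The subtree rooted at teak contains: teak, willow, fig — 3 nodes.

3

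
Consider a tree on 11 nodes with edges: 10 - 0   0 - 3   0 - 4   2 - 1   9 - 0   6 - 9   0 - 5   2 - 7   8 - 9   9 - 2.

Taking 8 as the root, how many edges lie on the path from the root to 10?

3

Climbing from 10 to the root: 10–0–9–8. That's 3 steps.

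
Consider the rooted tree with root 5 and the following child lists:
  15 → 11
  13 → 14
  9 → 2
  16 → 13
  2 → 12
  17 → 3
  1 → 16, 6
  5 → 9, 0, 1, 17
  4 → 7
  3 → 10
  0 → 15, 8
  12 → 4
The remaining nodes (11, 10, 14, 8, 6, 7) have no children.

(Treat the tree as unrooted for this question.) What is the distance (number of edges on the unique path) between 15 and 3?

Walking from 15: 15–0–5–17–3. Length 4.

4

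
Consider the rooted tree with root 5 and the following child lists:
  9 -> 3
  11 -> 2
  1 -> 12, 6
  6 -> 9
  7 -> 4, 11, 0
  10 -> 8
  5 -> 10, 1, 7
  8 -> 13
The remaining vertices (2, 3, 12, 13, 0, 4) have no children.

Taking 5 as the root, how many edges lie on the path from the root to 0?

2

5 – 7 – 0 — 2 edges.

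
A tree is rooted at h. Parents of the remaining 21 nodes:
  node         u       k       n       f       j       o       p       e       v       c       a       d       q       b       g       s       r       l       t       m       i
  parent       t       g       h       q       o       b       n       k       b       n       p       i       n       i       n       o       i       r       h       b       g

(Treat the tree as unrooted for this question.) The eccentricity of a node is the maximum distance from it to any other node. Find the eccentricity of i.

5

A farthest node from i is u.
The path i – g – n – h – t – u has 5 edges.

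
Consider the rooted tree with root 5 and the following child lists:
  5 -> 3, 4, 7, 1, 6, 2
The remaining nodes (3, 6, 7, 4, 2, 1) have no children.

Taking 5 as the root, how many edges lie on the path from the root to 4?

1

Climbing from 4 to the root: 4 – 5. That's 1 steps.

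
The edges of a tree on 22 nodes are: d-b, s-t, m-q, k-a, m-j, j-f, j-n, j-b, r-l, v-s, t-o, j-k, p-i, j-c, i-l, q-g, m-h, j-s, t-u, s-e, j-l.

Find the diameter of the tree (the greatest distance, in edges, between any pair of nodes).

6

A longest path is g-q-m-j-s-t-u, with 6 edges.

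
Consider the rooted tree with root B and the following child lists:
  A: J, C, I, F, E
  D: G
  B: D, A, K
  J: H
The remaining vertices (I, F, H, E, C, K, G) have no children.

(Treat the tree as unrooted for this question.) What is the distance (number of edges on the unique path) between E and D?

3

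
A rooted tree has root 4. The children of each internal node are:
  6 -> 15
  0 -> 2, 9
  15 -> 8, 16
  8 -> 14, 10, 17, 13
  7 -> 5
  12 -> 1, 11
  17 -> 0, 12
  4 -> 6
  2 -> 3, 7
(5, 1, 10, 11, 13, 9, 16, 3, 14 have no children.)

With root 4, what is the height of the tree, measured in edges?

The longest root-to-leaf path is 4 – 6 – 15 – 8 – 17 – 0 – 2 – 7 – 5 (8 edges).

8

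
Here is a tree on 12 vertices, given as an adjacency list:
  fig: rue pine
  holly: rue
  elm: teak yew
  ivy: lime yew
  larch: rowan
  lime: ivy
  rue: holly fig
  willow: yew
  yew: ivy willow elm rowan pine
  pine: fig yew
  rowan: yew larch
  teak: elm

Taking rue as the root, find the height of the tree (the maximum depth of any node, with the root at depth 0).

5

teak sits deepest: rue – fig – pine – yew – elm – teak — 5 edges from the root.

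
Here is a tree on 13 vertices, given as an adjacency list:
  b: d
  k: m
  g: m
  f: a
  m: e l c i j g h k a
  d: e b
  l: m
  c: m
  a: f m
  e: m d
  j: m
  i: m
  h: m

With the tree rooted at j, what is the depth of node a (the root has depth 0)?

2

j → m → a — 2 edges.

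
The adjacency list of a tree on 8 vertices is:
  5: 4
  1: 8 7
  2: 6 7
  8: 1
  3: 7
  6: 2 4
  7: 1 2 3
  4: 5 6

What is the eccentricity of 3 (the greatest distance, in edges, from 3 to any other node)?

Distances from 3 peak at 5, attained at 5.
3 – 7 – 2 – 6 – 4 – 5

5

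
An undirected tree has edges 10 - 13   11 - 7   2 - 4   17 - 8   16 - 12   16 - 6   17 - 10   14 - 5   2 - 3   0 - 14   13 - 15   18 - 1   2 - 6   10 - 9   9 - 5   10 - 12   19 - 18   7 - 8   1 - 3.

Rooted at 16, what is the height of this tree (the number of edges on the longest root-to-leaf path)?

6

A deepest node is 19, reached by 16 – 6 – 2 – 3 – 1 – 18 – 19.
That path has 6 edges, so the height is 6.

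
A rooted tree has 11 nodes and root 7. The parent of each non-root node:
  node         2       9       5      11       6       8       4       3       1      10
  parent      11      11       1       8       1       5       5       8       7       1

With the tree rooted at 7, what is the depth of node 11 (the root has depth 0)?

4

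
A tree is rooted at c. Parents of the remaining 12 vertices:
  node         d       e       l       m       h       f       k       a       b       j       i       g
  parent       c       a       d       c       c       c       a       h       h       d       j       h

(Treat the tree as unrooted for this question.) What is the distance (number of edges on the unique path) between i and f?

The path is i–j–d–c–f, which has 4 edges.

4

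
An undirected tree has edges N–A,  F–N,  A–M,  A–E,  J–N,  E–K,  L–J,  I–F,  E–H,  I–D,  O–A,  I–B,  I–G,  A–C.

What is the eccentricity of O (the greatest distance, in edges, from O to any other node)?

Distances from O peak at 5, attained at B (D, G also at distance 5).
O – A – N – F – I – B

5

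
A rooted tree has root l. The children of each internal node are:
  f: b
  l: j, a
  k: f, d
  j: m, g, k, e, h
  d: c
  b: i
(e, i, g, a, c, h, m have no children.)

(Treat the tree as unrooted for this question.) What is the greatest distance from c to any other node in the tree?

A farthest node from c is i (a also at distance 5).
The path c-d-k-f-b-i has 5 edges.

5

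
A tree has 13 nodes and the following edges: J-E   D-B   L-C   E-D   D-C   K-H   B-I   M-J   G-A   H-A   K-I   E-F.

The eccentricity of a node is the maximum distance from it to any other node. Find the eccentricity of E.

7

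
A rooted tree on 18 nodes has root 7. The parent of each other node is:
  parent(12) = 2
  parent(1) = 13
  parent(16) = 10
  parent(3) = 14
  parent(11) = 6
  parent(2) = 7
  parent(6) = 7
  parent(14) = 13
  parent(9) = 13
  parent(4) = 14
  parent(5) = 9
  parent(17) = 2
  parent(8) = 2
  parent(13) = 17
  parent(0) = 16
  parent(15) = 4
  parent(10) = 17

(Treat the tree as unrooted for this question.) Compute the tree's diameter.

A longest path is 11-6-7-2-17-13-14-4-15, with 8 edges.

8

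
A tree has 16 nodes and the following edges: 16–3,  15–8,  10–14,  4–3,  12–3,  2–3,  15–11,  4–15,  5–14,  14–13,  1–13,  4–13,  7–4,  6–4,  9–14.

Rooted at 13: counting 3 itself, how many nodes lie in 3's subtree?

4

Descendants of 3 (including itself): 3, 2, 16, 12. That's 4.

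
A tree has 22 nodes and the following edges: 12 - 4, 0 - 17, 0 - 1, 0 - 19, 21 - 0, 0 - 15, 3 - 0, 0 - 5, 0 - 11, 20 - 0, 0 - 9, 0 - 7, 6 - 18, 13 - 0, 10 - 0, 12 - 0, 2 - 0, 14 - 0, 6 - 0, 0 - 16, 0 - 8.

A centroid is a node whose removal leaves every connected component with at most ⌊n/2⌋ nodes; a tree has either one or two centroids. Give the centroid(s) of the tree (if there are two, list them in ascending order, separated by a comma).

0

Delete 0: the remaining components have sizes 2, 2, 1, 1, 1, 1, 1, 1, 1, 1, 1, 1, 1, 1, 1, 1, 1, 1, 1. Max 2 ≤ 11, so 0 is a centroid.
Every other node leaves some component of size > 11, so the centroid is unique.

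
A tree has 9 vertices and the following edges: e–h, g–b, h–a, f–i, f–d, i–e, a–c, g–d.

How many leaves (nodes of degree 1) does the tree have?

The leaves are b, c.
That is 2 leaves.

2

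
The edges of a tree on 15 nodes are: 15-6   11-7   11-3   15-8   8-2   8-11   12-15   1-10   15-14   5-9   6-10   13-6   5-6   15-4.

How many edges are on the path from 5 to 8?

Walking from 5: 5–6–15–8. Length 3.

3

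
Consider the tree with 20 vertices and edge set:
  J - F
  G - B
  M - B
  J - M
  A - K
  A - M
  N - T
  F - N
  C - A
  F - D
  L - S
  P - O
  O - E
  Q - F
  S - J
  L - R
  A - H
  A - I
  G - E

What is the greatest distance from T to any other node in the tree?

9

The node farthest from T is P, via T–N–F–J–M–B–G–E–O–P — 9 edges.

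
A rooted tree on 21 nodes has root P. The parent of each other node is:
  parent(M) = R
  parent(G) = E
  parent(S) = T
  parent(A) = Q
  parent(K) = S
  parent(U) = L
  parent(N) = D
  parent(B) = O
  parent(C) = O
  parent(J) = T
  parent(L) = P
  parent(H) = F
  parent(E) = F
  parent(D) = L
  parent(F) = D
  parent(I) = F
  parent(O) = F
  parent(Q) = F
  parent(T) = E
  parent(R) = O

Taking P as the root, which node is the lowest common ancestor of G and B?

F

G's ancestor chain is G, E, F, D, L, P and B's is B, O, F, D, L, P; they first meet at F.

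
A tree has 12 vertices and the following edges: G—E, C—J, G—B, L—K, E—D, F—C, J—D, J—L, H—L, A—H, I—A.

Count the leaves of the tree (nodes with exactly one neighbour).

4

The leaves are B, F, I, K.
That is 4 leaves.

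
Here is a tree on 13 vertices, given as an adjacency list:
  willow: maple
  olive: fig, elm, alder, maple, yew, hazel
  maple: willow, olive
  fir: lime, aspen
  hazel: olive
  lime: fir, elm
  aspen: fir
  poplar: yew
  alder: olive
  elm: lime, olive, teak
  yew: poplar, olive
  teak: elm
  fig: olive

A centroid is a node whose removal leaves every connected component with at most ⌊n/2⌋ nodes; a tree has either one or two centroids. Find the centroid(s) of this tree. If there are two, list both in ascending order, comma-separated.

olive

Removing olive splits the tree into components of sizes 5, 2, 2, 1, 1, 1; the largest is 5 ≤ ⌊13/2⌋ = 6.
No neighbour of olive does as well, so olive is the unique centroid.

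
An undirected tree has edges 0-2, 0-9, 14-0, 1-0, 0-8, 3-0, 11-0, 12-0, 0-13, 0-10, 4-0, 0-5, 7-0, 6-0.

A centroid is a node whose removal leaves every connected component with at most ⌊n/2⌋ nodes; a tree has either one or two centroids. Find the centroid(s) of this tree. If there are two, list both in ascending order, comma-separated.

If 0 is removed the pieces have sizes 1, 1, 1, 1, 1, 1, 1, 1, 1, 1, 1, 1, 1, 1, all ≤ ⌊15/2⌋ = 7.
Every other node leaves some component of size > 7, so the centroid is unique.

0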